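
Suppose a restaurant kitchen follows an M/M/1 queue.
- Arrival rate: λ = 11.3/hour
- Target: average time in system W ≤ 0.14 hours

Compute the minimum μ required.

For M/M/1: W = 1/(μ-λ)
Need W ≤ 0.14, so 1/(μ-λ) ≤ 0.14
μ - λ ≥ 1/0.14 = 7.1429
μ ≥ 11.3 + 7.1429 = 18.4429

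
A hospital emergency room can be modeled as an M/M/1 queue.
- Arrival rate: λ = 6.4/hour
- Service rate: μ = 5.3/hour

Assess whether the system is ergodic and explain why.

Stability requires ρ = λ/(cμ) < 1
ρ = 6.4/(1 × 5.3) = 6.4/5.30 = 1.2075
Since 1.2075 ≥ 1, the system is UNSTABLE.
Queue grows without bound. Need μ > λ = 6.4.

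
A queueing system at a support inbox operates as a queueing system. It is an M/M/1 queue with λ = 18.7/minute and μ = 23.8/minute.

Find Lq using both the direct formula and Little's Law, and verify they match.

Method 1 (direct): Lq = λ²/(μ(μ-λ)) = 349.69/(23.8 × 5.10) = 2.8810

Method 2 (Little's Law):
W = 1/(μ-λ) = 1/5.10 = 0.1960784
Wq = W - 1/μ = 0.1960784 - 0.04201681 = 0.154062
Lq = λWq = 18.7 × 0.154062 = 2.8810 ✔ (matches Method 1)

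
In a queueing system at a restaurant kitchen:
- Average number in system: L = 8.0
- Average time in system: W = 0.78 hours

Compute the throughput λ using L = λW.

Little's Law: L = λW, so λ = L/W
λ = 8.0/0.78 = 10.2564 orders/hour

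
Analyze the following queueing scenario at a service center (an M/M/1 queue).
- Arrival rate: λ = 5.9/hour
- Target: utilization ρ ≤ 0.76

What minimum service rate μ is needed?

ρ = λ/μ, so μ = λ/ρ
μ ≥ 5.9/0.76 = 7.7632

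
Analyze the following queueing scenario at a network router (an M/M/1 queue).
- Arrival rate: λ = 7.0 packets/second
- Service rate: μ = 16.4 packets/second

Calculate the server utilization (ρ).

Server utilization: ρ = λ/μ
ρ = 7.0/16.4 = 0.4268
The server is busy 42.68% of the time.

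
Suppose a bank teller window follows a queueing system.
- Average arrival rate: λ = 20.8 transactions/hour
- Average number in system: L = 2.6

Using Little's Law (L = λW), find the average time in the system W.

Little's Law: L = λW, so W = L/λ
W = 2.6/20.8 = 0.1250 hours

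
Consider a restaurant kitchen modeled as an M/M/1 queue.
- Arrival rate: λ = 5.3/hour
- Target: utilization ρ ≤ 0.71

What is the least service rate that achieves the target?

ρ = λ/μ, so μ = λ/ρ
μ ≥ 5.3/0.71 = 7.4648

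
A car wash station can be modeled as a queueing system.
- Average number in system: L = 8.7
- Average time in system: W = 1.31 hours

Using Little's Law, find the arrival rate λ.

Little's Law: L = λW, so λ = L/W
λ = 8.7/1.31 = 6.6412 cars/hour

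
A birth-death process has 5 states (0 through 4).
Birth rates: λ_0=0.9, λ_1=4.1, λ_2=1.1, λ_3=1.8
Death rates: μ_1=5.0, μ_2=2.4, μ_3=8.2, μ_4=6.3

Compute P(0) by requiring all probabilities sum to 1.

Ratios P(n)/P(0) = (λ₀···λₙ₋₁)/(μ₁···μₙ):
P(1)/P(0) = (0.9)/(5.0) = 0.1800
P(2)/P(0) = (0.9×4.1)/(5.0×2.4) = 0.3075
P(3)/P(0) = (0.9×4.1×1.1)/(5.0×2.4×8.2) = 0.04125
P(4)/P(0) = (0.9×4.1×1.1×1.8)/(5.0×2.4×8.2×6.3) = 0.01179

Normalization: ∑ P(n) = 1
P(0) × (1.0000 + 0.1800 + 0.3075 + 0.04125 + 0.01179) = 1
P(0) × 1.5405 = 1
P(0) = 1/1.5405 = 0.6491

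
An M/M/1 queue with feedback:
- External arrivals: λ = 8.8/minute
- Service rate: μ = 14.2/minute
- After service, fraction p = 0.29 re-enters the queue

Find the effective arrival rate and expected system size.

Effective arrival rate: λ_eff = λ/(1-p) = 8.8/(1-0.29) = 8.8/0.71 = 12.39437
ρ = λ_eff/μ = 12.39437/14.2 = 0.872843
L = ρ/(1-ρ) = 0.872843/(1-0.872843) = 6.8643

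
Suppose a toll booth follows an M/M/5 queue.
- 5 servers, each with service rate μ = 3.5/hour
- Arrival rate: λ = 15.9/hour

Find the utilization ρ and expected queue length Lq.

Traffic intensity: ρ = λ/(cμ) = 15.9/(5×3.5) = 0.9086
Since ρ = 0.9086 < 1, system is stable.
Offered load a = λ/μ = cρ = 15.9/3.5 = 4.5429
P₀ = [ Σₙ₌₀^4 aⁿ/n! + a^5/(5!(1-ρ)) ]⁻¹
Σ = a^0/0! + a^1/1! + a^2/2! + a^3/3! + a^4/4! = 1.000000 + 4.542857 + 10.31878 + 15.62557 + 17.74619 = 49.2334
a^5/(5!(1-ρ)) = 1934.8415/(120 × 0.0914286) = 176.3527
P₀ = 1/(49.2334 + 176.3527) = 0.004433
Lq = P₀·a^5·ρ / (5!(1-ρ)²) = 0.0044329 × 1934.8415 × 0.90857 / (120 × 0.0083592) = 7.7687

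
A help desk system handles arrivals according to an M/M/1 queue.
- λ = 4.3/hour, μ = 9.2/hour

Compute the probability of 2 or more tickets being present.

ρ = λ/μ = 4.3/9.2 = 0.4674
P(N ≥ n) = ρⁿ
P(N ≥ 2) = 0.4674^2
P(N ≥ 2) = 0.2185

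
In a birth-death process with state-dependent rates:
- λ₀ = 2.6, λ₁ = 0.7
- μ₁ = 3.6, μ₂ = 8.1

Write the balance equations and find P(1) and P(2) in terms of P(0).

Balance equations:
State 0: λ₀P₀ = μ₁P₁ → P₁ = (λ₀/μ₁)P₀ = (2.6/3.6)P₀ = 0.7222P₀
State 1: P₂ = (λ₀λ₁)/(μ₁μ₂)P₀ = (2.6×0.7)/(3.6×8.1)P₀ = 0.06241P₀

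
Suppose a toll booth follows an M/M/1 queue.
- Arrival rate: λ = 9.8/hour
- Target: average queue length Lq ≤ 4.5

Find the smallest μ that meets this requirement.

For M/M/1: Lq = λ²/(μ(μ-λ))
Need Lq ≤ 4.5, i.e. μ(μ-λ) ≥ λ²/4.5
μ² - 9.8μ - 96.04/4.5 ≥ 0  →  μ² - 9.8μ - 21.34222 ≥ 0
Quadratic formula (positive root): μ = [λ + √(λ² + 4×21.34222)]/2
Discriminant: 96.04 + 4×21.34222 = 181.4089, √181.4089 = 13.4688
μ ≥ (9.8 + 13.4688)/2 = 11.6344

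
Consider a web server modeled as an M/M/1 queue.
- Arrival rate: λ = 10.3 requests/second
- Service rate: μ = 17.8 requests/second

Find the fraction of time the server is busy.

Server utilization: ρ = λ/μ
ρ = 10.3/17.8 = 0.5787
The server is busy 57.87% of the time.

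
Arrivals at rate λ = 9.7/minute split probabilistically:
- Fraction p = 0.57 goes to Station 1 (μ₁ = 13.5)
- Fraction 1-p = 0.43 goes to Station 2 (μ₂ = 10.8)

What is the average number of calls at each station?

Effective rates: λ₁ = 9.7×0.57 = 5.529, λ₂ = 9.7×0.43 = 4.171
Station 1: ρ₁ = 5.529/13.5 = 0.409556, L₁ = ρ₁/(1-ρ₁) = 0.409556/(1-0.409556) = 0.6936
Station 2: ρ₂ = 4.171/10.8 = 0.3862, L₂ = ρ₂/(1-ρ₂) = 0.3862/(1-0.3862) = 0.6292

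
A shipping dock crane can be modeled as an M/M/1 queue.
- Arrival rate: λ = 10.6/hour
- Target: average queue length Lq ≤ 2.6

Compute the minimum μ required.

For M/M/1: Lq = λ²/(μ(μ-λ))
Need Lq ≤ 2.6, i.e. μ(μ-λ) ≥ λ²/2.6
μ² - 10.6μ - 112.36/2.6 ≥ 0  →  μ² - 10.6μ - 43.21538 ≥ 0
Quadratic formula (positive root): μ = [λ + √(λ² + 4×43.21538)]/2
Discriminant: 112.36 + 4×43.21538 = 285.2215, √285.2215 = 16.8885
μ ≥ (10.6 + 16.8885)/2 = 13.7443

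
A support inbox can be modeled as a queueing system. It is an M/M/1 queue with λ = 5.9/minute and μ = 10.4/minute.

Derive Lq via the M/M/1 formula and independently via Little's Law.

Method 1 (direct): Lq = λ²/(μ(μ-λ)) = 34.81/(10.4 × 4.50) = 0.7438

Method 2 (Little's Law):
W = 1/(μ-λ) = 1/4.50 = 0.22222
Wq = W - 1/μ = 0.22222 - 0.096154 = 0.12607
Lq = λWq = 5.9 × 0.12607 = 0.7438 ✔ (matches Method 1)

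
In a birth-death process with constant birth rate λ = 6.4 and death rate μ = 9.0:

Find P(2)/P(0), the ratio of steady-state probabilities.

For constant rates: P(n)/P(0) = (λ/μ)^n
P(2)/P(0) = (6.4/9.0)^2 = 0.7111^2 = 0.5057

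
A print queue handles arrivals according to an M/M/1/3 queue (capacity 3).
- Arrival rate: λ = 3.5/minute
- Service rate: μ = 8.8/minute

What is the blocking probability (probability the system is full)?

ρ = λ/μ = 3.5/8.8 = 0.397727
P₀ = (1-ρ)/(1-ρ^(K+1)) = (1-0.397727)/(1-0.397727^4) = 0.6023/0.9750 = 0.6177
P_K = P₀×ρ^K = 0.61773 × 0.397727^3 = 0.61773 × 0.062915 = 0.03886
Blocking probability = 3.89%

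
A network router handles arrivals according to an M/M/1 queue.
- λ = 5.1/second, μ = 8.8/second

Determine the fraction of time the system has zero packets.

ρ = λ/μ = 5.1/8.8 = 0.5795
P(0) = 1 - ρ = 1 - 0.5795 = 0.4205
The server is idle 42.05% of the time.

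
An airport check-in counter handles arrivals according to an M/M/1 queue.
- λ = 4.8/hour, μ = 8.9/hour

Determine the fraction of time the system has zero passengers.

ρ = λ/μ = 4.8/8.9 = 0.5393
P(0) = 1 - ρ = 1 - 0.5393 = 0.4607
The server is idle 46.07% of the time.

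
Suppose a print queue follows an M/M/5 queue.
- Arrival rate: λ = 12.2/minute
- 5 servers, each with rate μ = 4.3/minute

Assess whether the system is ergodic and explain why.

Stability requires ρ = λ/(cμ) < 1
ρ = 12.2/(5 × 4.3) = 12.2/21.50 = 0.5674
Since 0.5674 < 1, the system is STABLE.
The servers are busy 56.74% of the time.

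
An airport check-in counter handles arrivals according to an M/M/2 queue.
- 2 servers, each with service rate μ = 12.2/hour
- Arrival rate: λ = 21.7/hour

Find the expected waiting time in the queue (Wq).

Traffic intensity: ρ = λ/(cμ) = 21.7/(2×12.2) = 0.8893
Since ρ = 0.8893 < 1, system is stable.
Offered load a = λ/μ = cρ = 21.7/12.2 = 1.7787
P₀ = [ Σₙ₌₀^1 aⁿ/n! + a^2/(2!(1-ρ)) ]⁻¹
Σ = a^0/0! + a^1/1! = 1.0000 + 1.7787 = 2.7787
a^2/(2!(1-ρ)) = 3.163733/(2 × 0.1106557) = 14.2954
P₀ = 1/(2.7787 + 14.2954) = 0.05857
Lq = P₀·a^2·ρ / (2!(1-ρ)²) = 0.05856833 × 3.163733 × 0.8893443 / (2 × 0.01224469) = 6.7291
Wq = Lq/λ = 6.7291/21.7 = 0.3101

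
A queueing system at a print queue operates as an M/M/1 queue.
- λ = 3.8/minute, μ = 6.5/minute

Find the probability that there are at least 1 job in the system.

ρ = λ/μ = 3.8/6.5 = 0.5846
P(N ≥ n) = ρⁿ
P(N ≥ 1) = 0.5846^1
P(N ≥ 1) = 0.5846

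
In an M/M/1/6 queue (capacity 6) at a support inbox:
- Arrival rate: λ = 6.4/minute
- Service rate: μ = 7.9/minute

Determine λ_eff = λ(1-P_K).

ρ = λ/μ = 6.4/7.9 = 0.81013
P₀ = (1-ρ)/(1-ρ^(K+1)) = (1-0.81013)/(1-0.81013^7) = 0.1899/0.7710 = 0.2463
P_K = P₀×ρ^K = 0.24627 × 0.81013^6 = 0.24627 × 0.28270 = 0.06962
λ_eff = λ(1-P_K) = 6.4 × (1 - 0.06962) = 6.4 × 0.93038 = 5.9544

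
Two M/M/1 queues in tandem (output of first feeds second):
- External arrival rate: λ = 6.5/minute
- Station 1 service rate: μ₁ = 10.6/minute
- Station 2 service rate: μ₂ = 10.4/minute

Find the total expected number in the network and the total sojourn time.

By Jackson's theorem, each station behaves as independent M/M/1.
Station 1: ρ₁ = 6.5/10.6 = 0.6132, L₁ = ρ₁/(1-ρ₁) = λ/(μ₁-λ) = 6.5/4.10 = 1.58537
Station 2: ρ₂ = 6.5/10.4 = 0.6250, L₂ = ρ₂/(1-ρ₂) = λ/(μ₂-λ) = 6.5/3.90 = 1.66667
Total: L = L₁ + L₂ = 1.58537 + 1.66667 = 3.2520
W = L/λ = 3.2520/6.5 = 0.5003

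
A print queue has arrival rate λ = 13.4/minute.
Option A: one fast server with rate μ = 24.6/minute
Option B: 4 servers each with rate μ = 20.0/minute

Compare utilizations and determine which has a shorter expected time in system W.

Option A: single server μ = 24.6 (M/M/1)
  ρ_A = 13.4/24.6 = 0.5447
  W_A = 1/(μ-λ) = 1/(24.6-13.4) = 1/11.20 = 0.08929

Option B: 4 servers μ = 20.0 (M/M/4)
  ρ_B = λ/(cμ) = 13.4/(4×20.0) = 0.1675
  Offered load a = λ/μ = cρ = 13.4/20.0 = 0.6700
  P₀ = [ Σₙ₌₀^3 aⁿ/n! + a^4/(4!(1-ρ)) ]⁻¹
  Σ = a^0/0! + a^1/1! + a^2/2! + a^3/3! = 1.0000 + 0.6700 + 0.2245 + 0.05013 = 1.9446
  a^4/(4!(1-ρ)) = 0.2015/(24 × 0.8325) = 0.01009
  P₀ = 1/(1.9446 + 0.01009) = 0.5116
  Lq = P₀·a^4·ρ / (4!(1-ρ)²) = 0.5116 × 0.2015 × 0.1675 / (24 × 0.6931) = 0.001038
  Wq_B = Lq/λ = 0.00103816/13.4 = 0.00007747
  W_B = Wq_B + 1/μ = 0.00007747 + 0.05000 = 0.05008

Since W_B = 0.05008 < W_A = 0.08929, Option B (multiple servers) has the shorter time in system.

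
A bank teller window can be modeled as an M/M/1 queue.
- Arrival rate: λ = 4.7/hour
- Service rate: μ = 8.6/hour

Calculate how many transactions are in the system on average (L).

ρ = λ/μ = 4.7/8.6 = 0.5465
For M/M/1: L = λ/(μ-λ)
L = 4.7/(8.6-4.7) = 4.7/3.90
L = 1.2051 transactions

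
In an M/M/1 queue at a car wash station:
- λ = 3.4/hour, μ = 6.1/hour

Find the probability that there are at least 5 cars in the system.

ρ = λ/μ = 3.4/6.1 = 0.55738
P(N ≥ n) = ρⁿ
P(N ≥ 5) = 0.55738^5
P(N ≥ 5) = 0.05380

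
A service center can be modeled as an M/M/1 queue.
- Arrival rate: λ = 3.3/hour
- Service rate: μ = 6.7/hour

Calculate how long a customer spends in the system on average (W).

First, compute utilization: ρ = λ/μ = 3.3/6.7 = 0.4925
For M/M/1: W = 1/(μ-λ)
W = 1/(6.7-3.3) = 1/3.40
W = 0.2941 hours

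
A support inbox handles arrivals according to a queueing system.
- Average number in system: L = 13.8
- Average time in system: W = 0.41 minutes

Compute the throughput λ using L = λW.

Little's Law: L = λW, so λ = L/W
λ = 13.8/0.41 = 33.6585 emails/minute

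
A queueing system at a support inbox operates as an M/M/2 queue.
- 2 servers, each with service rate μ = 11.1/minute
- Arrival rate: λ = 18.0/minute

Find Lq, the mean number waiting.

Traffic intensity: ρ = λ/(cμ) = 18.0/(2×11.1) = 0.8108
Since ρ = 0.8108 < 1, system is stable.
Offered load a = λ/μ = cρ = 18.0/11.1 = 1.6216
P₀ = [ Σₙ₌₀^1 aⁿ/n! + a^2/(2!(1-ρ)) ]⁻¹
Σ = a^0/0! + a^1/1! = 1.0000 + 1.6216 = 2.6216
a^2/(2!(1-ρ)) = 2.62966/(2 × 0.189189) = 6.9498
P₀ = 1/(2.6216 + 6.9498) = 0.1045
Lq = P₀·a^2·ρ / (2!(1-ρ)²) = 0.10448 × 2.6297 × 0.81081 / (2 × 0.035793) = 3.1119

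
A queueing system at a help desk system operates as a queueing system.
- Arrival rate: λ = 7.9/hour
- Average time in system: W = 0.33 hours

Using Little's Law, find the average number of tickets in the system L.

Little's Law: L = λW
L = 7.9 × 0.33 = 2.6070 tickets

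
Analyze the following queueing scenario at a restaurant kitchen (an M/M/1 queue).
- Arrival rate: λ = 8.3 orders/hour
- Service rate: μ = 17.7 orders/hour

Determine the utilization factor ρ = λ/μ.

Server utilization: ρ = λ/μ
ρ = 8.3/17.7 = 0.4689
The server is busy 46.89% of the time.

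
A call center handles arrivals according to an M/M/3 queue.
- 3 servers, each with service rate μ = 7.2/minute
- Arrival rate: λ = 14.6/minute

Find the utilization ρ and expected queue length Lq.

Traffic intensity: ρ = λ/(cμ) = 14.6/(3×7.2) = 0.6759
Since ρ = 0.6759 < 1, system is stable.
Offered load a = λ/μ = cρ = 14.6/7.2 = 2.0278
P₀ = [ Σₙ₌₀^2 aⁿ/n! + a^3/(3!(1-ρ)) ]⁻¹
Σ = a^0/0! + a^1/1! + a^2/2! = 1.0000 + 2.0278 + 2.0559 = 5.0837
a^3/(3!(1-ρ)) = 8.33798/(6 × 0.324074) = 4.2881
P₀ = 1/(5.0837 + 4.2881) = 0.1067
Lq = P₀·a^3·ρ / (3!(1-ρ)²) = 0.10670 × 8.3380 × 0.67593 / (6 × 0.10502) = 0.9543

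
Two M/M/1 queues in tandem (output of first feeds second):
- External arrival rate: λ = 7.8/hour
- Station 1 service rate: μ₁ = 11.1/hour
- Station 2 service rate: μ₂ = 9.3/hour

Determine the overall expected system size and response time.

By Jackson's theorem, each station behaves as independent M/M/1.
Station 1: ρ₁ = 7.8/11.1 = 0.7027, L₁ = ρ₁/(1-ρ₁) = λ/(μ₁-λ) = 7.8/3.30 = 2.3636
Station 2: ρ₂ = 7.8/9.3 = 0.8387, L₂ = ρ₂/(1-ρ₂) = λ/(μ₂-λ) = 7.8/1.50 = 5.2000
Total: L = L₁ + L₂ = 2.3636 + 5.2000 = 7.5636
W = L/λ = 7.5636/7.8 = 0.9697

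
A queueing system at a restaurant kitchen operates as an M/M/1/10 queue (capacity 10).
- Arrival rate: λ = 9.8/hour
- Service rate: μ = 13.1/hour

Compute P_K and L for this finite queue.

ρ = λ/μ = 9.8/13.1 = 0.74809
P₀ = (1-ρ)/(1-ρ^(K+1)) = (1-0.74809)/(1-0.74809^11) = 0.2519/0.9589 = 0.2627
P_K = P₀×ρ^K = 0.2627 × 0.74809^10 = 0.2627 × 0.05490 = 0.01442
Blocking probability P_10 = 0.01442 (1.44%)
L = ρ[1 - (K+1)ρ^K + Kρ^(K+1)] / [(1-ρ)(1-ρ^(K+1))]
L = 0.74809 × (1 - 11×0.054896 + 10×0.041067) / ((1 - 0.74809) × (1 - 0.041067)) = 2.4986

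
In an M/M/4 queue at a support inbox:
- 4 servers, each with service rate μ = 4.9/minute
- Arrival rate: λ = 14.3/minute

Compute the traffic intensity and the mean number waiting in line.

Traffic intensity: ρ = λ/(cμ) = 14.3/(4×4.9) = 0.7296
Since ρ = 0.7296 < 1, system is stable.
Offered load a = λ/μ = cρ = 14.3/4.9 = 2.9184
P₀ = [ Σₙ₌₀^3 aⁿ/n! + a^4/(4!(1-ρ)) ]⁻¹
Σ = a^0/0! + a^1/1! + a^2/2! + a^3/3! = 1.0000 + 2.9184 + 4.2584 + 4.1426 = 12.3194
a^4/(4!(1-ρ)) = 72.5370/(24 × 0.270408) = 11.1771
P₀ = 1/(12.3194 + 11.1771) = 0.04256
Lq = P₀·a^4·ρ / (4!(1-ρ)²) = 0.04256 × 72.5370 × 0.7296 / (24 × 0.07312) = 1.2835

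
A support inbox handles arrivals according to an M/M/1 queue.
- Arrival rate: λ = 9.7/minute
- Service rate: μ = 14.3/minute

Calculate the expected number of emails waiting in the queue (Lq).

ρ = λ/μ = 9.7/14.3 = 0.6783
For M/M/1: Lq = λ²/(μ(μ-λ))
Lq = 94.09/(14.3 × 4.60)
Lq = 1.4304 emails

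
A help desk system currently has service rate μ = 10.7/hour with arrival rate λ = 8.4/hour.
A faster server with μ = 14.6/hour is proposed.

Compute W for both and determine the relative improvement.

System 1: ρ₁ = 8.4/10.7 = 0.7850, W₁ = 1/(10.7-8.4) = 0.4348
System 2: ρ₂ = 8.4/14.6 = 0.5753, W₂ = 1/(14.6-8.4) = 0.1613
Improvement: (W₁-W₂)/W₁ = (0.4348-0.1613)/0.4348 = 62.90%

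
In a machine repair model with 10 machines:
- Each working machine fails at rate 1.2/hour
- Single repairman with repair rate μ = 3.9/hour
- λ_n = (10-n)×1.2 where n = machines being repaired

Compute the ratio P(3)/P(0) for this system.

P(3)/P(0) = ∏_{i=0}^{3-1} λ_i/μ_{i+1}
= (10-0)×1.2/3.9 × (10-1)×1.2/3.9 × (10-2)×1.2/3.9
= 20.9741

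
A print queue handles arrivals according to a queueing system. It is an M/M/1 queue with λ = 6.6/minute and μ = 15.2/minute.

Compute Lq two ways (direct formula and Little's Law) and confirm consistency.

Method 1 (direct): Lq = λ²/(μ(μ-λ)) = 43.56/(15.2 × 8.60) = 0.3332

Method 2 (Little's Law):
W = 1/(μ-λ) = 1/8.60 = 0.11628
Wq = W - 1/μ = 0.11628 - 0.065789 = 0.05049
Lq = λWq = 6.6 × 0.05049 = 0.3332 ✔ (matches Method 1)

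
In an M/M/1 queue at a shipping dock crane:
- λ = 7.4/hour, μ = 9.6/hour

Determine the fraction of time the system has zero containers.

ρ = λ/μ = 7.4/9.6 = 0.7708
P(0) = 1 - ρ = 1 - 0.7708 = 0.2292
The server is idle 22.92% of the time.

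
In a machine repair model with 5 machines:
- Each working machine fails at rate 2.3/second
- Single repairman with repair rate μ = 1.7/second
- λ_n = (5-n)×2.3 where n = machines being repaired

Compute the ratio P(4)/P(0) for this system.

P(4)/P(0) = ∏_{i=0}^{4-1} λ_i/μ_{i+1}
= (5-0)×2.3/1.7 × (5-1)×2.3/1.7 × (5-2)×2.3/1.7 × (5-3)×2.3/1.7
= 402.0656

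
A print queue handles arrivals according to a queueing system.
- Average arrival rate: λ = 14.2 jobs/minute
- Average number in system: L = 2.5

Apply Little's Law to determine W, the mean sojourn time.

Little's Law: L = λW, so W = L/λ
W = 2.5/14.2 = 0.1761 minutes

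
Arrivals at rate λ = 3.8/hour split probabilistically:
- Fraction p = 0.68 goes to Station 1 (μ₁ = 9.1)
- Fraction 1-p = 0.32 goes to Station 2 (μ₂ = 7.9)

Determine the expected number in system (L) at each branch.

Effective rates: λ₁ = 3.8×0.68 = 2.584, λ₂ = 3.8×0.32 = 1.216
Station 1: ρ₁ = 2.584/9.1 = 0.2840, L₁ = ρ₁/(1-ρ₁) = 0.2840/(1-0.2840) = 0.3966
Station 2: ρ₂ = 1.216/7.9 = 0.1539, L₂ = ρ₂/(1-ρ₂) = 0.1539/(1-0.1539) = 0.1819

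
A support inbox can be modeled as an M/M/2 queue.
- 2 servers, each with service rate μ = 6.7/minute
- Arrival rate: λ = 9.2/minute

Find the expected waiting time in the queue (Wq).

Traffic intensity: ρ = λ/(cμ) = 9.2/(2×6.7) = 0.6866
Since ρ = 0.6866 < 1, system is stable.
Offered load a = λ/μ = cρ = 9.2/6.7 = 1.3731
P₀ = [ Σₙ₌₀^1 aⁿ/n! + a^2/(2!(1-ρ)) ]⁻¹
Σ = a^0/0! + a^1/1! = 1.0000 + 1.3731 = 2.3731
a^2/(2!(1-ρ)) = 1.8855/(2 × 0.31343) = 3.0078
P₀ = 1/(2.3731 + 3.0078) = 0.1858
Lq = P₀·a^2·ρ / (2!(1-ρ)²) = 0.18584 × 1.8855 × 0.68657 / (2 × 0.098240) = 1.2244
Wq = Lq/λ = 1.2244/9.2 = 0.1331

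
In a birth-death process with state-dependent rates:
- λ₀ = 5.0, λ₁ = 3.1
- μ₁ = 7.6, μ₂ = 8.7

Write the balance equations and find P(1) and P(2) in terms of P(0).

Balance equations:
State 0: λ₀P₀ = μ₁P₁ → P₁ = (λ₀/μ₁)P₀ = (5.0/7.6)P₀ = 0.6579P₀
State 1: P₂ = (λ₀λ₁)/(μ₁μ₂)P₀ = (5.0×3.1)/(7.6×8.7)P₀ = 0.2344P₀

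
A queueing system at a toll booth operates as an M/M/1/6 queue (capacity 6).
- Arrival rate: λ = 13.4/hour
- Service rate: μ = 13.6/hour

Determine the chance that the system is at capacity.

ρ = λ/μ = 13.4/13.6 = 0.9853
P₀ = (1-ρ)/(1-ρ^(K+1)) = (1-0.9853)/(1-0.9853^7) = 0.01470/0.09847 = 0.1493
P_K = P₀×ρ^K = 0.1493 × 0.9853^6 = 0.1493 × 0.9150 = 0.1366
Blocking probability = 13.66%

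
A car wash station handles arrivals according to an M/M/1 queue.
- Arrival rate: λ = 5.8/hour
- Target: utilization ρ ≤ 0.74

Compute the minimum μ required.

ρ = λ/μ, so μ = λ/ρ
μ ≥ 5.8/0.74 = 7.8378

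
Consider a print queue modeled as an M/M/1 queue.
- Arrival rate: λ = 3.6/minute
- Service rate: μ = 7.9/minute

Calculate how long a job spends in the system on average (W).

First, compute utilization: ρ = λ/μ = 3.6/7.9 = 0.4557
For M/M/1: W = 1/(μ-λ)
W = 1/(7.9-3.6) = 1/4.30
W = 0.2326 minutes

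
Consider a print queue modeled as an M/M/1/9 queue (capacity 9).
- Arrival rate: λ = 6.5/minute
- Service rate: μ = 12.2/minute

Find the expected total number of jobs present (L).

ρ = λ/μ = 6.5/12.2 = 0.53279
P₀ = (1-ρ)/(1-ρ^(K+1)) = (1-0.53279)/(1-0.53279^10) = 0.46721/0.99816 = 0.4681
P_K = P₀×ρ^K = 0.4681 × 0.53279^9 = 0.4681 × 0.003459 = 0.001619
L = ρ[1 - (K+1)ρ^K + Kρ^(K+1)] / [(1-ρ)(1-ρ^(K+1))]
L = 0.53279 × (1 - 10×0.003459 + 9×0.001843) / ((1 - 0.53279) × (1 - 0.001843)) = 1.1219 jobs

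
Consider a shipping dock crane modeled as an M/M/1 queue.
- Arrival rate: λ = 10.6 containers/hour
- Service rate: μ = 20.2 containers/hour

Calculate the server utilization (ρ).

Server utilization: ρ = λ/μ
ρ = 10.6/20.2 = 0.5248
The server is busy 52.48% of the time.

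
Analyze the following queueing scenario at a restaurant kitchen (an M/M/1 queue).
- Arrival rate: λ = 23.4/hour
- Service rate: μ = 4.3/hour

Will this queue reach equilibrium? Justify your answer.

Stability requires ρ = λ/(cμ) < 1
ρ = 23.4/(1 × 4.3) = 23.4/4.30 = 5.4419
Since 5.4419 ≥ 1, the system is UNSTABLE.
Queue grows without bound. Need μ > λ = 23.4.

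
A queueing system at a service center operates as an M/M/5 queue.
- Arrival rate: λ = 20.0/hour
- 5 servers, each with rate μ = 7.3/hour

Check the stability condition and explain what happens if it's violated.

Stability requires ρ = λ/(cμ) < 1
ρ = 20.0/(5 × 7.3) = 20.0/36.50 = 0.5479
Since 0.5479 < 1, the system is STABLE.
The servers are busy 54.79% of the time.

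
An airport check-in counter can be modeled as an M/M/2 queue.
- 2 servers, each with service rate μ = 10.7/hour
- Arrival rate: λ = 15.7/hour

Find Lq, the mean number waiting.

Traffic intensity: ρ = λ/(cμ) = 15.7/(2×10.7) = 0.7336
Since ρ = 0.7336 < 1, system is stable.
Offered load a = λ/μ = cρ = 15.7/10.7 = 1.4673
P₀ = [ Σₙ₌₀^1 aⁿ/n! + a^2/(2!(1-ρ)) ]⁻¹
Σ = a^0/0! + a^1/1! = 1.0000 + 1.4673 = 2.4673
a^2/(2!(1-ρ)) = 2.15294/(2 × 0.266355) = 4.0415
P₀ = 1/(2.4673 + 4.0415) = 0.1536
Lq = P₀·a^2·ρ / (2!(1-ρ)²) = 0.153639 × 2.15294 × 0.733645 / (2 × 0.0709451) = 1.7103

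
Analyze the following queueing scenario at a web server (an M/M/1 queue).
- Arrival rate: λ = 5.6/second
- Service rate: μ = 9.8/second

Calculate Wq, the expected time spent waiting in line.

First, compute utilization: ρ = λ/μ = 5.6/9.8 = 0.5714
For M/M/1: Wq = λ/(μ(μ-λ))
Wq = 5.6/(9.8 × (9.8-5.6))
Wq = 5.6/(9.8 × 4.20)
Wq = 0.1361 seconds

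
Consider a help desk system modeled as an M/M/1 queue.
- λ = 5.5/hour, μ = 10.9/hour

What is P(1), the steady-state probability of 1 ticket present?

ρ = λ/μ = 5.5/10.9 = 0.5046
P(n) = (1-ρ)ρⁿ
P(1) = (1-0.5046) × 0.5046^1
P(1) = 0.4954 × 0.5046
P(1) = 0.2500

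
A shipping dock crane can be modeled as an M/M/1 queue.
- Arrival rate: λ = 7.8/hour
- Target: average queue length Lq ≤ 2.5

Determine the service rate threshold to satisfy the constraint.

For M/M/1: Lq = λ²/(μ(μ-λ))
Need Lq ≤ 2.5, i.e. μ(μ-λ) ≥ λ²/2.5
μ² - 7.8μ - 60.84/2.5 ≥ 0  →  μ² - 7.8μ - 24.3360 ≥ 0
Quadratic formula (positive root): μ = [λ + √(λ² + 4×24.3360)]/2
Discriminant: 60.84 + 4×24.3360 = 158.1840, √158.1840 = 12.57712
μ ≥ (7.8 + 12.57712)/2 = 10.1886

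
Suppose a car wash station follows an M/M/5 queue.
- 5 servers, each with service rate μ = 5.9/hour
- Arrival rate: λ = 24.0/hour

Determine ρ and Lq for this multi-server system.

Traffic intensity: ρ = λ/(cμ) = 24.0/(5×5.9) = 0.8136
Since ρ = 0.8136 < 1, system is stable.
Offered load a = λ/μ = cρ = 24.0/5.9 = 4.0678
P₀ = [ Σₙ₌₀^4 aⁿ/n! + a^5/(5!(1-ρ)) ]⁻¹
Σ = a^0/0! + a^1/1! + a^2/2! + a^3/3! + a^4/4! = 1.0000 + 4.0678 + 8.2735 + 11.2183 + 11.4084 = 35.9680
a^5/(5!(1-ρ)) = 1113.7716/(120 × 0.1864407) = 49.7822
P₀ = 1/(35.9680 + 49.7822) = 0.01166
Lq = P₀·a^5·ρ / (5!(1-ρ)²) = 0.0116618 × 1113.7716 × 0.813559 / (120 × 0.0347601) = 2.5333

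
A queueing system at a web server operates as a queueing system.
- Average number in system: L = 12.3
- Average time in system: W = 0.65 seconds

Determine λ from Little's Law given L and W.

Little's Law: L = λW, so λ = L/W
λ = 12.3/0.65 = 18.9231 requests/second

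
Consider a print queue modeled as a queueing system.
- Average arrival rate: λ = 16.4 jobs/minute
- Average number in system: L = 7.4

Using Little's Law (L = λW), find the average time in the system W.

Little's Law: L = λW, so W = L/λ
W = 7.4/16.4 = 0.4512 minutes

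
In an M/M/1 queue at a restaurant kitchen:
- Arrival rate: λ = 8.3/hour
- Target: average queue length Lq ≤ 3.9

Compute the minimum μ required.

For M/M/1: Lq = λ²/(μ(μ-λ))
Need Lq ≤ 3.9, i.e. μ(μ-λ) ≥ λ²/3.9
μ² - 8.3μ - 68.89/3.9 ≥ 0  →  μ² - 8.3μ - 17.6641 ≥ 0
Quadratic formula (positive root): μ = [λ + √(λ² + 4×17.6641)]/2
Discriminant: 68.89 + 4×17.6641 = 139.5464, √139.5464 = 11.8130
μ ≥ (8.3 + 11.8130)/2 = 10.0565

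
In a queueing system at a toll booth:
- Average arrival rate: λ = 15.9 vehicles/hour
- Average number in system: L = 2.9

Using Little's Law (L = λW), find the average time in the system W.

Little's Law: L = λW, so W = L/λ
W = 2.9/15.9 = 0.1824 hours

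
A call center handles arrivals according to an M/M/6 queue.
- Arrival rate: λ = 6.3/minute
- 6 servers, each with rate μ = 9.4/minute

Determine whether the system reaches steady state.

Stability requires ρ = λ/(cμ) < 1
ρ = 6.3/(6 × 9.4) = 6.3/56.40 = 0.1117
Since 0.1117 < 1, the system is STABLE.
The servers are busy 11.17% of the time.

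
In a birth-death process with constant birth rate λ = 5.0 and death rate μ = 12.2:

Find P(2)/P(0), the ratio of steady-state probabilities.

For constant rates: P(n)/P(0) = (λ/μ)^n
P(2)/P(0) = (5.0/12.2)^2 = 0.40984^2 = 0.1680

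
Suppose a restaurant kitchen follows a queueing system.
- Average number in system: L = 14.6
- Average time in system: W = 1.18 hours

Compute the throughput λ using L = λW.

Little's Law: L = λW, so λ = L/W
λ = 14.6/1.18 = 12.3729 orders/hour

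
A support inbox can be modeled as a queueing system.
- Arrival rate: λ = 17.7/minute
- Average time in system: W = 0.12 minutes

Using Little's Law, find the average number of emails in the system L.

Little's Law: L = λW
L = 17.7 × 0.12 = 2.1240 emails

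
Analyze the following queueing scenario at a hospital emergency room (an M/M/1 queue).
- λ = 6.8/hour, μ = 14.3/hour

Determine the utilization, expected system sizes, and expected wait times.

Step 1: ρ = λ/μ = 6.8/14.3 = 0.4755
Step 2: L = λ/(μ-λ) = 6.8/7.50 = 0.9067
Step 3: Lq = λ²/(μ(μ-λ)) = 46.24/(14.3×7.50) = 0.4311
Step 4: W = 1/(μ-λ) = 1/7.50 = 0.133333
Step 5: Wq = λ/(μ(μ-λ)) = 6.8/(14.3×7.50) = 0.06340
Step 6: P(0) = 1-ρ = 0.5245
Verify: L = λW = 6.8×0.133333 = 0.9067 ✔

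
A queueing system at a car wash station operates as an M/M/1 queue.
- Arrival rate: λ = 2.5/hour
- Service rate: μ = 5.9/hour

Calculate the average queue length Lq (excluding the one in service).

ρ = λ/μ = 2.5/5.9 = 0.4237
For M/M/1: Lq = λ²/(μ(μ-λ))
Lq = 6.25/(5.9 × 3.40)
Lq = 0.3116 cars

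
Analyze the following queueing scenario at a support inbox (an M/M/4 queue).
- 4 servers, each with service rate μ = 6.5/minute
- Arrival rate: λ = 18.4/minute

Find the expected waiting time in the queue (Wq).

Traffic intensity: ρ = λ/(cμ) = 18.4/(4×6.5) = 0.7077
Since ρ = 0.7077 < 1, system is stable.
Offered load a = λ/μ = cρ = 18.4/6.5 = 2.8308
P₀ = [ Σₙ₌₀^3 aⁿ/n! + a^4/(4!(1-ρ)) ]⁻¹
Σ = a^0/0! + a^1/1! + a^2/2! + a^3/3! = 1.0000 + 2.8308 + 4.0066 + 3.7806 = 11.6180
a^4/(4!(1-ρ)) = 64.21225/(24 × 0.2923077) = 9.1531
P₀ = 1/(11.6180 + 9.1531) = 0.04814
Lq = P₀·a^4·ρ / (4!(1-ρ)²) = 0.048144 × 64.2122 × 0.70769 / (24 × 0.085444) = 1.0669
Wq = Lq/λ = 1.0669/18.4 = 0.05798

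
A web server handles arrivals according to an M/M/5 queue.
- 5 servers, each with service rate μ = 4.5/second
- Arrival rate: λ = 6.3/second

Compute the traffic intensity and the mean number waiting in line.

Traffic intensity: ρ = λ/(cμ) = 6.3/(5×4.5) = 0.2800
Since ρ = 0.2800 < 1, system is stable.
Offered load a = λ/μ = cρ = 6.3/4.5 = 1.4000
P₀ = [ Σₙ₌₀^4 aⁿ/n! + a^5/(5!(1-ρ)) ]⁻¹
Σ = a^0/0! + a^1/1! + a^2/2! + a^3/3! + a^4/4! = 1.0000 + 1.4000 + 0.9800 + 0.4573 + 0.1601 = 3.9974
a^5/(5!(1-ρ)) = 5.3782/(120 × 0.7200) = 0.06225
P₀ = 1/(3.9974 + 0.06225) = 0.2463
Lq = P₀·a^5·ρ / (5!(1-ρ)²) = 0.24633 × 5.3782 × 0.28000 / (120 × 0.51840) = 0.005963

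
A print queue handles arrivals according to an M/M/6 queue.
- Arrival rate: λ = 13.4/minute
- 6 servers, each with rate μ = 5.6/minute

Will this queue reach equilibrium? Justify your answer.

Stability requires ρ = λ/(cμ) < 1
ρ = 13.4/(6 × 5.6) = 13.4/33.60 = 0.3988
Since 0.3988 < 1, the system is STABLE.
The servers are busy 39.88% of the time.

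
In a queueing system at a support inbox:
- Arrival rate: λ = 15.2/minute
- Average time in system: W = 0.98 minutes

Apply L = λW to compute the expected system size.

Little's Law: L = λW
L = 15.2 × 0.98 = 14.8960 emails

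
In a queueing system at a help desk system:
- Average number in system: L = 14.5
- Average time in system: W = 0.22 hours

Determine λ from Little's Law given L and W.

Little's Law: L = λW, so λ = L/W
λ = 14.5/0.22 = 65.9091 tickets/hour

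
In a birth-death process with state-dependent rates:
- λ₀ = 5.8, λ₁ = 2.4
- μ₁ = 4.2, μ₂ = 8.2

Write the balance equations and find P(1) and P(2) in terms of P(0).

Balance equations:
State 0: λ₀P₀ = μ₁P₁ → P₁ = (λ₀/μ₁)P₀ = (5.8/4.2)P₀ = 1.3810P₀
State 1: P₂ = (λ₀λ₁)/(μ₁μ₂)P₀ = (5.8×2.4)/(4.2×8.2)P₀ = 0.4042P₀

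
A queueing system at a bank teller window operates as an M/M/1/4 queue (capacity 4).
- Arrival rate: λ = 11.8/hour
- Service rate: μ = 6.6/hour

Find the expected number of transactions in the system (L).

ρ = λ/μ = 11.8/6.6 = 1.78788
P₀ = (1-ρ)/(1-ρ^(K+1)) = (1-1.78788)/(1-1.78788^5) = -0.7879/-17.2680 = 0.04563
P_K = P₀×ρ^K = 0.04563 × 1.78788^4 = 0.04563 × 10.2177 = 0.4662
L = ρ[1 - (K+1)ρ^K + Kρ^(K+1)] / [(1-ρ)(1-ρ^(K+1))]
L = 1.78788 × (1 - 5×10.2177 + 4×18.2680) / ((1 - 1.78788) × (1 - 18.2680)) = 3.0203 transactions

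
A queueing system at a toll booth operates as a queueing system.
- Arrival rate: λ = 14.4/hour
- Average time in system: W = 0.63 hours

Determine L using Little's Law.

Little's Law: L = λW
L = 14.4 × 0.63 = 9.0720 vehicles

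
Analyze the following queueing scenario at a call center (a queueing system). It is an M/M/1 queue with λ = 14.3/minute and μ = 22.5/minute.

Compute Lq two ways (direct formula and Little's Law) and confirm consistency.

Method 1 (direct): Lq = λ²/(μ(μ-λ)) = 204.49/(22.5 × 8.20) = 1.1083

Method 2 (Little's Law):
W = 1/(μ-λ) = 1/8.20 = 0.1219512
Wq = W - 1/μ = 0.1219512 - 0.04444444 = 0.0775068
Lq = λWq = 14.3 × 0.0775068 = 1.1083 ✔ (matches Method 1)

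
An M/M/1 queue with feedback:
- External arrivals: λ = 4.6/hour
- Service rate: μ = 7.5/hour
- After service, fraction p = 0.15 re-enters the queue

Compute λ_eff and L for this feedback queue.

Effective arrival rate: λ_eff = λ/(1-p) = 4.6/(1-0.15) = 4.6/0.85 = 5.4117647
ρ = λ_eff/μ = 5.4117647/7.5 = 0.7215686
L = ρ/(1-ρ) = 0.7215686/(1-0.7215686) = 2.5915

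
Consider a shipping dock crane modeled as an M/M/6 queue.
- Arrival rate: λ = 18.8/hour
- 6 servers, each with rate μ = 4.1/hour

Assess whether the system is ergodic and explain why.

Stability requires ρ = λ/(cμ) < 1
ρ = 18.8/(6 × 4.1) = 18.8/24.60 = 0.7642
Since 0.7642 < 1, the system is STABLE.
The servers are busy 76.42% of the time.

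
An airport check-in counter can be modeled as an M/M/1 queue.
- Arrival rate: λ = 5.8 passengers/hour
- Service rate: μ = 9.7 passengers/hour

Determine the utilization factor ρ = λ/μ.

Server utilization: ρ = λ/μ
ρ = 5.8/9.7 = 0.5979
The server is busy 59.79% of the time.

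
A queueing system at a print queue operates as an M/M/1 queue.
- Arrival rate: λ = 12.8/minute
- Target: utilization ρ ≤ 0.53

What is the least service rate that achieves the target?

ρ = λ/μ, so μ = λ/ρ
μ ≥ 12.8/0.53 = 24.1509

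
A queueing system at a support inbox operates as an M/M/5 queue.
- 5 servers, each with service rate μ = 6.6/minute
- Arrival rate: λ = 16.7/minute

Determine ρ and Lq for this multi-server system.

Traffic intensity: ρ = λ/(cμ) = 16.7/(5×6.6) = 0.5061
Since ρ = 0.5061 < 1, system is stable.
Offered load a = λ/μ = cρ = 16.7/6.6 = 2.5303
P₀ = [ Σₙ₌₀^4 aⁿ/n! + a^5/(5!(1-ρ)) ]⁻¹
Σ = a^0/0! + a^1/1! + a^2/2! + a^3/3! + a^4/4! = 1.0000 + 2.5303 + 3.2012 + 2.7000 + 1.7080 = 11.1395
a^5/(5!(1-ρ)) = 103.7200/(120 × 0.49394) = 1.7499
P₀ = 1/(11.1395 + 1.7499) = 0.07758
Lq = P₀·a^5·ρ / (5!(1-ρ)²) = 0.07758 × 103.7200 × 0.5061 / (120 × 0.2440) = 0.1391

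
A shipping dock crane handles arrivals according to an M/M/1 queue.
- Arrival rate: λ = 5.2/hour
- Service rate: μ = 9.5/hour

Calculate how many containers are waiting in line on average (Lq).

ρ = λ/μ = 5.2/9.5 = 0.5474
For M/M/1: Lq = λ²/(μ(μ-λ))
Lq = 27.04/(9.5 × 4.30)
Lq = 0.6619 containers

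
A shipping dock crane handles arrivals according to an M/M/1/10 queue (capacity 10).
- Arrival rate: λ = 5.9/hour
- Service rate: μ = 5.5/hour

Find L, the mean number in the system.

ρ = λ/μ = 5.9/5.5 = 1.07273
P₀ = (1-ρ)/(1-ρ^(K+1)) = (1-1.07273)/(1-1.07273^11) = -0.07273/-1.1647 = 0.06245
P_K = P₀×ρ^K = 0.06245 × 1.07273^10 = 0.06245 × 2.0179 = 0.1260
L = ρ[1 - (K+1)ρ^K + Kρ^(K+1)] / [(1-ρ)(1-ρ^(K+1))]
L = 1.07273 × (1 - 11×2.0179215 + 10×2.1646849) / ((1 - 1.07273) × (1 - 2.1646849)) = 5.6951 containers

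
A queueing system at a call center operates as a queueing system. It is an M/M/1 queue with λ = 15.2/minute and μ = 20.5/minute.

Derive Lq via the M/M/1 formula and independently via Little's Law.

Method 1 (direct): Lq = λ²/(μ(μ-λ)) = 231.04/(20.5 × 5.30) = 2.1265

Method 2 (Little's Law):
W = 1/(μ-λ) = 1/5.30 = 0.1887
Wq = W - 1/μ = 0.1887 - 0.04878 = 0.1399
Lq = λWq = 15.2 × 0.1399 = 2.1265 ✔ (matches Method 1)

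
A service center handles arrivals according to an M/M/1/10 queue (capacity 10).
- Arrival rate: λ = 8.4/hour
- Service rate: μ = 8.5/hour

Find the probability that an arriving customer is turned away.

ρ = λ/μ = 8.4/8.5 = 0.98824
P₀ = (1-ρ)/(1-ρ^(K+1)) = (1-0.98824)/(1-0.98824^11) = 0.011760/0.12202 = 0.09638
P_K = P₀×ρ^K = 0.096381 × 0.98824^10 = 0.096381 × 0.88843 = 0.08563
Blocking probability = 8.56%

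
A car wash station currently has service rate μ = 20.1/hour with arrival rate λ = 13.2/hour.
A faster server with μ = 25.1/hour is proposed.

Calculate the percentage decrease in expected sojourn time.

System 1: ρ₁ = 13.2/20.1 = 0.6567, W₁ = 1/(20.1-13.2) = 0.14493
System 2: ρ₂ = 13.2/25.1 = 0.5259, W₂ = 1/(25.1-13.2) = 0.084034
Improvement: (W₁-W₂)/W₁ = (0.14493-0.084034)/0.14493 = 42.02%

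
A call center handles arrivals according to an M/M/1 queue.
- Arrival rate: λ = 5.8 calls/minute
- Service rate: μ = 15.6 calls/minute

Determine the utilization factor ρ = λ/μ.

Server utilization: ρ = λ/μ
ρ = 5.8/15.6 = 0.3718
The server is busy 37.18% of the time.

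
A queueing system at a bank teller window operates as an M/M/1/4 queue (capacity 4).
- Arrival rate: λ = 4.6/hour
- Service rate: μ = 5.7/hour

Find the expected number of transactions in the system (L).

ρ = λ/μ = 4.6/5.7 = 0.8070
P₀ = (1-ρ)/(1-ρ^(K+1)) = (1-0.8070)/(1-0.8070^5) = 0.1930/0.6577 = 0.2934
P_K = P₀×ρ^K = 0.29343 × 0.8070^4 = 0.29343 × 0.42413 = 0.1245
L = ρ[1 - (K+1)ρ^K + Kρ^(K+1)] / [(1-ρ)(1-ρ^(K+1))]
L = 0.8070 × (1 - 5×0.424125 + 4×0.342269) / ((1 - 0.8070) × (1 - 0.342269)) = 1.5795 transactions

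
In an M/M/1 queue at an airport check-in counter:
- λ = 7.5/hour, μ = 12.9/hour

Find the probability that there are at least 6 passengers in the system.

ρ = λ/μ = 7.5/12.9 = 0.5814
P(N ≥ n) = ρⁿ
P(N ≥ 6) = 0.5814^6
P(N ≥ 6) = 0.03862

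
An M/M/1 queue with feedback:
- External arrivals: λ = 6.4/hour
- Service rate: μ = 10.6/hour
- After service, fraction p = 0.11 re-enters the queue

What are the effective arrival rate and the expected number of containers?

Effective arrival rate: λ_eff = λ/(1-p) = 6.4/(1-0.11) = 6.4/0.89 = 7.19101
ρ = λ_eff/μ = 7.19101/10.6 = 0.678397
L = ρ/(1-ρ) = 0.678397/(1-0.678397) = 2.1094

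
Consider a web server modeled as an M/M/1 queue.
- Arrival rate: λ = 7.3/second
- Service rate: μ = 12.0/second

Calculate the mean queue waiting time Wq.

First, compute utilization: ρ = λ/μ = 7.3/12.0 = 0.6083
For M/M/1: Wq = λ/(μ(μ-λ))
Wq = 7.3/(12.0 × (12.0-7.3))
Wq = 7.3/(12.0 × 4.70)
Wq = 0.1294 seconds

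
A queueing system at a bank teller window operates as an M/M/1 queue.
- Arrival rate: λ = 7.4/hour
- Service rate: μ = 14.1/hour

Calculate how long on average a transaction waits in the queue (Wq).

First, compute utilization: ρ = λ/μ = 7.4/14.1 = 0.5248
For M/M/1: Wq = λ/(μ(μ-λ))
Wq = 7.4/(14.1 × (14.1-7.4))
Wq = 7.4/(14.1 × 6.70)
Wq = 0.07833 hours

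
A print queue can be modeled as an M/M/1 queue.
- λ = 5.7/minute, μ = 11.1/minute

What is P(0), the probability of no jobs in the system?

ρ = λ/μ = 5.7/11.1 = 0.5135
P(0) = 1 - ρ = 1 - 0.5135 = 0.4865
The server is idle 48.65% of the time.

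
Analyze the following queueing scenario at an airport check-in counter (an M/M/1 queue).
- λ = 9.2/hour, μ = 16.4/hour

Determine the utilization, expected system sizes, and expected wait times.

Step 1: ρ = λ/μ = 9.2/16.4 = 0.5610
Step 2: L = λ/(μ-λ) = 9.2/7.20 = 1.2778
Step 3: Lq = λ²/(μ(μ-λ)) = 84.64/(16.4×7.20) = 0.7168
Step 4: W = 1/(μ-λ) = 1/7.20 = 0.13889
Step 5: Wq = λ/(μ(μ-λ)) = 9.2/(16.4×7.20) = 0.07791
Step 6: P(0) = 1-ρ = 0.4390
Verify: L = λW = 9.2×0.13889 = 1.2778 ✔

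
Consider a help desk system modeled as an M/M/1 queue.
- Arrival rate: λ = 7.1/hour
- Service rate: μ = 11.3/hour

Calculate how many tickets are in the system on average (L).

ρ = λ/μ = 7.1/11.3 = 0.6283
For M/M/1: L = λ/(μ-λ)
L = 7.1/(11.3-7.1) = 7.1/4.20
L = 1.6905 tickets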